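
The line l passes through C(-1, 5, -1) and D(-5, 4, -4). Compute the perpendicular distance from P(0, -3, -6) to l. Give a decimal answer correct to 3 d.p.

A direction vector for l is D − C = (-4, -1, -3).
Taking (-1, 5, -1) on l with direction v = (-4, -1, -3): w = P − (-1, 5, -1) = (1, -8, -5), and w × v = (19, 23, -33).
Distance = |w × v| / |v| = √1979 / √26 ≈ 8.724.

8.724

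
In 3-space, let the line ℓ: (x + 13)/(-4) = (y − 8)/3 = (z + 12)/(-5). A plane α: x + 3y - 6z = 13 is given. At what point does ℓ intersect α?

ℓ has direction (-4, 3, -5) through (-13, 8, -12).
Substitute r = (-13, 8, -12) + t(-4, 3, -5) into the plane: 83 + 35t = 13, so t = -2.
Intersection: (-13, 8, -12) + (-2)·(-4, 3, -5) = (-5, 2, -2).

(-5, 2, -2)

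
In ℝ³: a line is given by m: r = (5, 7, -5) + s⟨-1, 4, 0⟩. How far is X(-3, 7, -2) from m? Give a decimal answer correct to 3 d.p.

8.321

Taking (5, 7, -5) on m with direction v = (-1, 4, 0): w = X − (5, 7, -5) = (-8, 0, 3), and w × v = (-12, -3, -32).
Distance = |w × v| / |v| = √1177 / √17 ≈ 8.321.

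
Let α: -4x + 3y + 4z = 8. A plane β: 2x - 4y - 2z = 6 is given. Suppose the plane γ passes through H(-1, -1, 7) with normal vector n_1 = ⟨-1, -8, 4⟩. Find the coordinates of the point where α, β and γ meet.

(-5, -4, 0)

γ: n_1·r = n_1·H gives -x - 8y + 4z = 37.
Solving the 3×3 linear system -4x + 3y + 4z = 8, 2x - 4y - 2z = 6, -x - 8y + 4z = 37 (e.g. by elimination or Cramer's rule, determinant = 30) gives (-5, -4, 0).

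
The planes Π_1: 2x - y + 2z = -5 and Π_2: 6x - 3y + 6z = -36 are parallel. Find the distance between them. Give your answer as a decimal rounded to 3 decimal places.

2.333

Rescale Π_2 by 1/3: 2x - y + 2z = -12. Then distance = |-5 − (-12)| / √9 ≈ 2.333.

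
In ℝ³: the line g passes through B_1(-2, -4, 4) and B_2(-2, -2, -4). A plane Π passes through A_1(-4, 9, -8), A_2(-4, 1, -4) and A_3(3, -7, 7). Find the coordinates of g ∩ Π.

(-2, -3, 0)

A direction vector for g is B_2 − B_1 = (0, 2, -8).
A_1A_2 = (0, -8, 4), A_1A_3 = (7, -16, 15); a normal to Π is A_1A_2 × A_1A_3 = (-56, 28, 56).
Using A_1: Π has equation -56x + 28y + 56z = 28.
Substitute r = (-2, -4, 4) + t(0, 2, -8) into the plane: 224 + (-392)t = 28, so t = 1/2.
Intersection: (-2, -4, 4) + (1/2)·(0, 2, -8) = (-2, -3, 0).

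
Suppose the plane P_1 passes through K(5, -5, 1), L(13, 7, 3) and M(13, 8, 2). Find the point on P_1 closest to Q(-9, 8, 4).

KL = (8, 12, 2), KM = (8, 13, 1); a normal to P_1 is KL × KM = (-14, 8, 8).
Using K: P_1 has equation -14x + 8y + 8z = -102.
Foot = Q − λn with λ = (n·Q − d)/|n|² = (222 − (-102))/324 = 1.
Foot = (-9, 8, 4) − 1·(-14, 8, 8) = (5, 0, -4).

(5, 0, -4)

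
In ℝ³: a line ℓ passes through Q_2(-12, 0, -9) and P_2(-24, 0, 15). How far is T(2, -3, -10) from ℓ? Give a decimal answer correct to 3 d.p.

12.442

A direction vector for ℓ is P_2 − Q_2 = (-12, 0, 24).
Taking (-12, 0, -9) on ℓ with direction v = (-12, 0, 24): w = T − (-12, 0, -9) = (14, -3, -1), and w × v = (-72, -324, -36).
Distance = |w × v| / |v| = √111456 / √720 ≈ 12.442.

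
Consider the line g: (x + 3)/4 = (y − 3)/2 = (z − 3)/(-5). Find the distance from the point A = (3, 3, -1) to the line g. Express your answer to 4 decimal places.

2.9963

g has direction (4, 2, -5) through (-3, 3, 3).
Taking (-3, 3, 3) on g with direction v = (4, 2, -5): w = A − (-3, 3, 3) = (6, 0, -4), and w × v = (8, 14, 12).
Distance = |w × v| / |v| = √404 / √45 ≈ 2.9963.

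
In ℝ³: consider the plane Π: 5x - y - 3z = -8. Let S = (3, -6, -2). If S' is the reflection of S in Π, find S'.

λ = (n·S − d)/|n|² = (27 − (-8))/35 = 1.
Reflection = S − 2λn = (3, -6, -2) − 2·(5, -1, -3) = (-7, -4, 4).

(-7, -4, 4)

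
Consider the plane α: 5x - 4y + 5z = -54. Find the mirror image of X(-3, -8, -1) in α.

(-13, 0, -11)

λ = (n·X − d)/|n|² = (12 − (-54))/66 = 1.
Reflection = X − 2λn = (-3, -8, -1) − 2·(5, -4, 5) = (-13, 0, -11).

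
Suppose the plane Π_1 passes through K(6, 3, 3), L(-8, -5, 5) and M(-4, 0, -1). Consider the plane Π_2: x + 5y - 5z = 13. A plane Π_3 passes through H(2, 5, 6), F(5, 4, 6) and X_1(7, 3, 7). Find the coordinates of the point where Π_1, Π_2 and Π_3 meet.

(8, 4, 3)

KL = (-14, -8, 2), KM = (-10, -3, -4); a normal to Π_1 is KL × KM = (38, -76, -38).
Using K: Π_1 has equation 38x - 76y - 38z = -114.
HF = (3, -1, 0), HX_1 = (5, -2, 1); a normal to Π_3 is HF × HX_1 = (-1, -3, -1).
Using H: Π_3 has equation -x - 3y - z = -23.
Solving the 3×3 linear system 38x - 76y - 38z = -114, x + 5y - 5z = 13, -x - 3y - z = -23 (e.g. by elimination or Cramer's rule, determinant = -1292) gives (8, 4, 3).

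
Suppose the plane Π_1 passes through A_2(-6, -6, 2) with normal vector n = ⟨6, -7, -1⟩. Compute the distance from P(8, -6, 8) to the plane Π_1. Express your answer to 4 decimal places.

Π_1: n·r = n·A_2 gives 6x - 7y - z = 4.
n·P − d = (6)·(8) + (-7)·(-6) + (-1)·(8) − 4 = 78; |n| = √86.
Distance = |78| / √86 = 78/√86 ≈ 8.4110.

8.4110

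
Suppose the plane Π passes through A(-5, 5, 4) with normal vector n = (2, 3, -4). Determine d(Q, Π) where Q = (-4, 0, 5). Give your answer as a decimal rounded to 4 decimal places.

Π: n·r = n·A gives 2x + 3y - 4z = -11.
n·Q − d = (2)·(-4) + (3)·(0) + (-4)·(5) − (-11) = -17; |n| = √29.
Distance = |-17| / √29 = 17/√29 ≈ 3.1568.

3.1568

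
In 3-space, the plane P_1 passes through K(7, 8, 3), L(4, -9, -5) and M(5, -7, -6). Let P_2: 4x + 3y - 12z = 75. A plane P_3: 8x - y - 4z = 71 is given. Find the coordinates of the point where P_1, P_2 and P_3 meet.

(6, -3, -5)

KL = (-3, -17, -8), KM = (-2, -15, -9); a normal to P_1 is KL × KM = (33, -11, 11).
Using K: P_1 has equation 33x - 11y + 11z = 176.
Solving the 3×3 linear system 33x - 11y + 11z = 176, 4x + 3y - 12z = 75, 8x - y - 4z = 71 (e.g. by elimination or Cramer's rule, determinant = -220) gives (6, -3, -5).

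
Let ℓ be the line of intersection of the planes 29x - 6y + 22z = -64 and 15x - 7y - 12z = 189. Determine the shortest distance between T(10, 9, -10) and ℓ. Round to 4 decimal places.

2.1864

Direction of ℓ: (29, -6, 22) × (15, -7, -12) = (226, 678, -113).
A point on ℓ: solving the two plane equations with x = 2 gives (2, -9, -8).
Taking (2, -9, -8) on ℓ with direction v = (226, 678, -113): w = T − (2, -9, -8) = (8, 18, -2), and w × v = (-678, 452, 1356).
Distance = |w × v| / |v| = √2502724 / √523529 ≈ 2.1864.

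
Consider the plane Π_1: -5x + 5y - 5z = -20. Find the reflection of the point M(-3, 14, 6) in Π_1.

λ = (n·M − d)/|n|² = (55 − (-20))/75 = 1.
Reflection = M − 2λn = (-3, 14, 6) − 2·(-5, 5, -5) = (7, 4, 16).

(7, 4, 16)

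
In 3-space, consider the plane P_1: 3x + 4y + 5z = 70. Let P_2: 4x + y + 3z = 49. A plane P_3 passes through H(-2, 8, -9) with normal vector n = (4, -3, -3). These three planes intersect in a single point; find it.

(7, 6, 5)

P_3: n·r = n·H gives 4x - 3y - 3z = -5.
Solving the 3×3 linear system 3x + 4y + 5z = 70, 4x + y + 3z = 49, 4x - 3y - 3z = -5 (e.g. by elimination or Cramer's rule, determinant = 34) gives (7, 6, 5).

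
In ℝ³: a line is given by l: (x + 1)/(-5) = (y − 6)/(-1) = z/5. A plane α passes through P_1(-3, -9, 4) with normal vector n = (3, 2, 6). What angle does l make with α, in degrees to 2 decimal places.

15.07

l has direction (-5, -1, 5) through (-1, 6, 0).
α: n·r = n·P_1 gives 3x + 2y + 6z = -3.
sin θ = |n·v| / (|n||v|) = |13| / (√49 · √51) = 0.26005.
θ ≈ 15.07°.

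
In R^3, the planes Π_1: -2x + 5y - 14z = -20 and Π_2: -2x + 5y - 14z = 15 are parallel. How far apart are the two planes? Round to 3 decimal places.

Same normal n = (-2, 5, -14) with |n| = √225; distance = |-20 − 15| / |n| = 35/√225 ≈ 2.333.

2.333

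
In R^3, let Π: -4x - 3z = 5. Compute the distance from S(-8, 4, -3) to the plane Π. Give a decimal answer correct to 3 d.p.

n·S − d = (-4)·(-8) + (0)·(4) + (-3)·(-3) − 5 = 36; |n| = √25.
Distance = |36| / √25 = 36/√25 ≈ 7.200.

7.200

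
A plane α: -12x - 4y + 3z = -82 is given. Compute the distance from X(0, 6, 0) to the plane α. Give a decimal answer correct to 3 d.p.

n·X − d = (-12)·(0) + (-4)·(6) + (3)·(0) − (-82) = 58; |n| = √169.
Distance = |58| / √169 = 58/√169 ≈ 4.462.

4.462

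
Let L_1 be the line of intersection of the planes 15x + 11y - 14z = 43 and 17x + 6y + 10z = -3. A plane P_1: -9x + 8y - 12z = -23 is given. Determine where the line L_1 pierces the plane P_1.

(3, -4, -3)

Direction of L_1: (15, 11, -14) × (17, 6, 10) = (194, -388, -97).
A point on L_1: solving the two plane equations with x = -3 gives (-3, 8, 0).
Substitute r = (-3, 8, 0) + t(194, -388, -97) into the plane: 91 + (-3686)t = -23, so t = 3/97.
Intersection: (-3, 8, 0) + (3/97)·(194, -388, -97) = (3, -4, -3).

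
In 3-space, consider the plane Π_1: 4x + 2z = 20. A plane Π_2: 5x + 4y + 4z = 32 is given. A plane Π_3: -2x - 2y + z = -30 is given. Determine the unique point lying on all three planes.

Solving the 3×3 linear system 4x + 2z = 20, 5x + 4y + 4z = 32, -2x - 2y + z = -30 (e.g. by elimination or Cramer's rule, determinant = 44) gives (8, 4, -6).

(8, 4, -6)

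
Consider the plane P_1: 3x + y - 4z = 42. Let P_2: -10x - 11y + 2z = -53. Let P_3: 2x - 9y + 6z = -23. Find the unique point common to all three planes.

(5, -1, -7)

Solving the 3×3 linear system 3x + y - 4z = 42, -10x - 11y + 2z = -53, 2x - 9y + 6z = -23 (e.g. by elimination or Cramer's rule, determinant = -528) gives (5, -1, -7).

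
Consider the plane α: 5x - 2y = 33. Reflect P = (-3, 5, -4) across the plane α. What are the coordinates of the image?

λ = (n·P − d)/|n|² = (-25 − 33)/29 = -2.
Reflection = P − 2λn = (-3, 5, -4) − (-4)·(5, -2, 0) = (17, -3, -4).

(17, -3, -4)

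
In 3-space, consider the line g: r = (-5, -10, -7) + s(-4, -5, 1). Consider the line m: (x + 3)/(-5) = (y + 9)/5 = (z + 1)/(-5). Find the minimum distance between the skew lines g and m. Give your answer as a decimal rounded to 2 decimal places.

4.62

m has direction (-5, 5, -5) through (-3, -9, -1).
Common perpendicular direction n = (-4, -5, 1) × (-5, 5, -5) = (20, -25, -45).
With w = (-3, -9, -1) − (-5, -10, -7) = (2, 1, 6), w · n = -255.
Distance = |w · n| / |n| = |-255| / √3050 ≈ 4.62.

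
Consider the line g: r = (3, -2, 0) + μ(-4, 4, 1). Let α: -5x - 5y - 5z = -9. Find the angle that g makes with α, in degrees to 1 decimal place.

5.8

sin θ = |n·v| / (|n||v|) = |-5| / (√75 · √33) = 0.10050.
θ ≈ 5.8°.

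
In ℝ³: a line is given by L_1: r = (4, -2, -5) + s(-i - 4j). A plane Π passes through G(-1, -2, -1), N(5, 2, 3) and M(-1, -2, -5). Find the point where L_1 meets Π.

(5, 2, -5)

GN = (6, 4, 4), GM = (0, 0, -4); a normal to Π is GN × GM = (-16, 24, 0).
Using G: Π has equation -16x + 24y = -32.
Substitute r = (4, -2, -5) + t(-1, -4, 0) into the plane: -112 + (-80)t = -32, so t = -1.
Intersection: (4, -2, -5) + (-1)·(-1, -4, 0) = (5, 2, -5).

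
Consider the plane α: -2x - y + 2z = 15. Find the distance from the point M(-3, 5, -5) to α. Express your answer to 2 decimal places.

n·M − d = (-2)·(-3) + (-1)·(5) + (2)·(-5) − 15 = -24; |n| = √9.
Distance = |-24| / √9 = 24/√9 ≈ 8.00.

8.00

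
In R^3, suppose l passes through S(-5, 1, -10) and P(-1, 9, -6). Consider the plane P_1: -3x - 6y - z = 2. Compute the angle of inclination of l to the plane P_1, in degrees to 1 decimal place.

74.4

A direction vector for l is P − S = (4, 8, 4).
sin θ = |n·v| / (|n||v|) = |-64| / (√46 · √96) = 0.96309.
θ ≈ 74.4°.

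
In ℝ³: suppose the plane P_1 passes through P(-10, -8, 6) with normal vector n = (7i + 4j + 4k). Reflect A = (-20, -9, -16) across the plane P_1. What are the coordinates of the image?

P_1: n·r = n·P gives 7x + 4y + 4z = -78.
λ = (n·A − d)/|n|² = (-240 − (-78))/81 = -2.
Reflection = A − 2λn = (-20, -9, -16) − (-4)·(7, 4, 4) = (8, 7, 0).

(8, 7, 0)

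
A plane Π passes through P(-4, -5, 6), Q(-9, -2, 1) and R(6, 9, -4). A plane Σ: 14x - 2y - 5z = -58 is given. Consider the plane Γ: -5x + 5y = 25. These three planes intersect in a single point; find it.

(-4, 1, 0)

PQ = (-5, 3, -5), PR = (10, 14, -10); a normal to Π is PQ × PR = (40, -100, -100).
Using P: Π has equation 40x - 100y - 100z = -260.
Solving the 3×3 linear system 40x - 100y - 100z = -260, 14x - 2y - 5z = -58, -5x + 5y = 25 (e.g. by elimination or Cramer's rule, determinant = -7500) gives (-4, 1, 0).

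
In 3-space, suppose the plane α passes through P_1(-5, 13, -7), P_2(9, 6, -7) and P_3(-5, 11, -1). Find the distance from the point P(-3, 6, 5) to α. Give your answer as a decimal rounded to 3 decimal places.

P_1P_2 = (14, -7, 0), P_1P_3 = (0, -2, 6); a normal to α is P_1P_2 × P_1P_3 = (-42, -84, -28).
Using P_1: α has equation -42x - 84y - 28z = -686.
n·P − d = (-42)·(-3) + (-84)·(6) + (-28)·(5) − (-686) = 168; |n| = √9604.
Distance = |168| / √9604 = 168/√9604 ≈ 1.714.

1.714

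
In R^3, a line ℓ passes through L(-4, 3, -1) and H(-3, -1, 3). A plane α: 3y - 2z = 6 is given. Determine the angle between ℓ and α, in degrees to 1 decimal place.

74.9

A direction vector for ℓ is H − L = (1, -4, 4).
sin θ = |n·v| / (|n||v|) = |-20| / (√13 · √33) = 0.96561.
θ ≈ 74.9°.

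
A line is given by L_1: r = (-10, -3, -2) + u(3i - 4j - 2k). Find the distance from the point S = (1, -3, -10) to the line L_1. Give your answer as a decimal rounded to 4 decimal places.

10.1097

Taking (-10, -3, -2) on L_1 with direction v = (3, -4, -2): w = S − (-10, -3, -2) = (11, 0, -8), and w × v = (-32, -2, -44).
Distance = |w × v| / |v| = √2964 / √29 ≈ 10.1097.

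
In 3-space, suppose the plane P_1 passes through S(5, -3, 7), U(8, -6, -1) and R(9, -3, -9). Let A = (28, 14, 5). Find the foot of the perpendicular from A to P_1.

(4, 6, -1)

SU = (3, -3, -8), SR = (4, 0, -16); a normal to P_1 is SU × SR = (48, 16, 12).
Using S: P_1 has equation 48x + 16y + 12z = 276.
Foot = A − λn with λ = (n·A − d)/|n|² = (1628 − 276)/2704 = 1/2.
Foot = (28, 14, 5) − (1/2)·(48, 16, 12) = (4, 6, -1).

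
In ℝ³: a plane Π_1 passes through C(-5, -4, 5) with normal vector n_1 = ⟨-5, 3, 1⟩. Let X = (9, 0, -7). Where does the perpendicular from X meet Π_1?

(-1, 6, -5)

Π_1: n_1·r = n_1·C gives -5x + 3y + z = 18.
Foot = X − λn with λ = (n·X − d)/|n|² = (-52 − 18)/35 = -2.
Foot = (9, 0, -7) − (-2)·(-5, 3, 1) = (-1, 6, -5).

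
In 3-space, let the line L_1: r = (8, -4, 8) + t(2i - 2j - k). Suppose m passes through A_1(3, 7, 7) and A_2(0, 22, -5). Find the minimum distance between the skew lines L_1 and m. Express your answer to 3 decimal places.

1.467

A direction vector for m is A_2 − A_1 = (-3, 15, -12).
Common perpendicular direction n = (2, -2, -1) × (-3, 15, -12) = (39, 27, 24).
With w = (3, 7, 7) − (8, -4, 8) = (-5, 11, -1), w · n = 78.
Distance = |w · n| / |n| = |78| / √2826 ≈ 1.467.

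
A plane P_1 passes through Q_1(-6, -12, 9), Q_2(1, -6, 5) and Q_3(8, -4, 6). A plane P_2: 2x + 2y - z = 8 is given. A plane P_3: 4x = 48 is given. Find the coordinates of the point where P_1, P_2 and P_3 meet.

(12, -4, 8)

Q_1Q_2 = (7, 6, -4), Q_1Q_3 = (14, 8, -3); a normal to P_1 is Q_1Q_2 × Q_1Q_3 = (14, -35, -28).
Using Q_1: P_1 has equation 14x - 35y - 28z = 84.
Solving the 3×3 linear system 14x - 35y - 28z = 84, 2x + 2y - z = 8, 4x = 48 (e.g. by elimination or Cramer's rule, determinant = 364) gives (12, -4, 8).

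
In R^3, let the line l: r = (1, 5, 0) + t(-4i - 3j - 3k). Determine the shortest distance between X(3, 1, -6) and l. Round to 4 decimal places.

6.4626

Taking (1, 5, 0) on l with direction v = (-4, -3, -3): w = X − (1, 5, 0) = (2, -4, -6), and w × v = (-6, 30, -22).
Distance = |w × v| / |v| = √1420 / √34 ≈ 6.4626.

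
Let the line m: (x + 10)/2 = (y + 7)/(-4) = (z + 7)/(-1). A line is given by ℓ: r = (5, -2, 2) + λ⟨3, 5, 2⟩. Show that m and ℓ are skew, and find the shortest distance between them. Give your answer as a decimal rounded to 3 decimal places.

5.069

m has direction (2, -4, -1) through (-10, -7, -7).
Common perpendicular direction n = (2, -4, -1) × (3, 5, 2) = (-3, -7, 22).
With w = (5, -2, 2) − (-10, -7, -7) = (15, 5, 9), w · n = 118.
Since n ≠ 0 the lines are not parallel, and w · n = 118 ≠ 0 so they do not intersect; hence they are skew.
Distance = |w · n| / |n| = |118| / √542 ≈ 5.069.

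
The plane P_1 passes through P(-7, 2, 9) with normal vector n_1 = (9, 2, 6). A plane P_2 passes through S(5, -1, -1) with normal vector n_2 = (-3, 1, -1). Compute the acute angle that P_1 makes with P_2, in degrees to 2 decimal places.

31.82

P_1: n_1·r = n_1·P gives 9x + 2y + 6z = -5.
P_2: n_2·r = n_2·S gives -3x + y - z = -15.
cos θ = |n₁·n₂| / (|n₁||n₂|) = |-31| / (√121 · √11).
θ = arccos(0.84971) ≈ 31.82°.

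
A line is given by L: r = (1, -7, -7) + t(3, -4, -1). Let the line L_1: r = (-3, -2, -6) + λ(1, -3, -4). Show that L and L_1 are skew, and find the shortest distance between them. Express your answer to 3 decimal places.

0.113

Common perpendicular direction n = (3, -4, -1) × (1, -3, -4) = (13, 11, -5).
With w = (-3, -2, -6) − (1, -7, -7) = (-4, 5, 1), w · n = -2.
Since n ≠ 0 the lines are not parallel, and w · n = -2 ≠ 0 so they do not intersect; hence they are skew.
Distance = |w · n| / |n| = |-2| / √315 ≈ 0.113.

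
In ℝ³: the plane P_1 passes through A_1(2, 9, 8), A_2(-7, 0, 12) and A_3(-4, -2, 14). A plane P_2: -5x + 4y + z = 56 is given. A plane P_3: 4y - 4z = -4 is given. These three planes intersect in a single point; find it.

(-4, 7, 8)

A_1A_2 = (-9, -9, 4), A_1A_3 = (-6, -11, 6); a normal to P_1 is A_1A_2 × A_1A_3 = (-10, 30, 45).
Using A_1: P_1 has equation -10x + 30y + 45z = 610.
Solving the 3×3 linear system -10x + 30y + 45z = 610, -5x + 4y + z = 56, 4y - 4z = -4 (e.g. by elimination or Cramer's rule, determinant = -1300) gives (-4, 7, 8).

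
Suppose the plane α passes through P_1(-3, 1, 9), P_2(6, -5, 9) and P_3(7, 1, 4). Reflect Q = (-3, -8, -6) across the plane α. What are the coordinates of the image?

(9, 10, 18)

P_1P_2 = (9, -6, 0), P_1P_3 = (10, 0, -5); a normal to α is P_1P_2 × P_1P_3 = (30, 45, 60).
Using P_1: α has equation 30x + 45y + 60z = 495.
λ = (n·Q − d)/|n|² = (-810 − 495)/6525 = -1/5.
Reflection = Q − 2λn = (-3, -8, -6) − (-2/5)·(30, 45, 60) = (9, 10, 18).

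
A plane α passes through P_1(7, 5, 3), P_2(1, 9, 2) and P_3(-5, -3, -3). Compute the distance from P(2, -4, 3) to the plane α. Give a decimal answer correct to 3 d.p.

3.615

P_1P_2 = (-6, 4, -1), P_1P_3 = (-12, -8, -6); a normal to α is P_1P_2 × P_1P_3 = (-32, -24, 96).
Using P_1: α has equation -32x - 24y + 96z = -56.
n·P − d = (-32)·(2) + (-24)·(-4) + (96)·(3) − (-56) = 376; |n| = √10816.
Distance = |376| / √10816 = 376/√10816 ≈ 3.615.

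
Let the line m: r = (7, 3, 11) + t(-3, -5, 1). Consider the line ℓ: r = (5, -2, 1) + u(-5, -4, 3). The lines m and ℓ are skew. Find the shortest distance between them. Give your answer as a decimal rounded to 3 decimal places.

Common perpendicular direction n = (-3, -5, 1) × (-5, -4, 3) = (-11, 4, -13).
With w = (5, -2, 1) − (7, 3, 11) = (-2, -5, -10), w · n = 132.
Distance = |w · n| / |n| = |132| / √306 ≈ 7.546.

7.546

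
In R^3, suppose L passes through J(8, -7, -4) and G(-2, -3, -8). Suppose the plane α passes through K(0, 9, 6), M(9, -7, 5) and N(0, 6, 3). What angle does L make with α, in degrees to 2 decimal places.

A direction vector for L is G − J = (-10, 4, -4).
KM = (9, -16, -1), KN = (0, -3, -3); a normal to α is KM × KN = (45, 27, -27).
Using K: α has equation 45x + 27y - 27z = 81.
sin θ = |n·v| / (|n||v|) = |-234| / (√3483 · √132) = 0.34511.
θ ≈ 20.19°.

20.19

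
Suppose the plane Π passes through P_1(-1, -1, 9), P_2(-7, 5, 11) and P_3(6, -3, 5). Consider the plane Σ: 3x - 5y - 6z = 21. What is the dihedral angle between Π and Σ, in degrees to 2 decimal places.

57.11

P_1P_2 = (-6, 6, 2), P_1P_3 = (7, -2, -4); a normal to Π is P_1P_2 × P_1P_3 = (-20, -10, -30).
Using P_1: Π has equation -20x - 10y - 30z = -240.
cos θ = |n₁·n₂| / (|n₁||n₂|) = |170| / (√1400 · √70).
θ = arccos(0.54305) ≈ 57.11°.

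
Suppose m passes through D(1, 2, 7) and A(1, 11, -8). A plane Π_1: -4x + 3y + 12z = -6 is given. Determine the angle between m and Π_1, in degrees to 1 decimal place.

A direction vector for m is A − D = (0, 9, -15).
sin θ = |n·v| / (|n||v|) = |-153| / (√169 · √306) = 0.67280.
θ ≈ 42.3°.

42.3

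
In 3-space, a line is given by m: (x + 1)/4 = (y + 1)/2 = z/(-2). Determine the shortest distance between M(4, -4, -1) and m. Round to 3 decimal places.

4.933

m has direction (4, 2, -2) through (-1, -1, 0).
Taking (-1, -1, 0) on m with direction v = (4, 2, -2): w = M − (-1, -1, 0) = (5, -3, -1), and w × v = (8, 6, 22).
Distance = |w × v| / |v| = √584 / √24 ≈ 4.933.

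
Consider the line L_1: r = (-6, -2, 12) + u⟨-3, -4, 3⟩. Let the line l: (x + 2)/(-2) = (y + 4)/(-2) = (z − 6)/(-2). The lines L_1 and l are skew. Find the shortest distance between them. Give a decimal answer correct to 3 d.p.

4.960

l has direction (-2, -2, -2) through (-2, -4, 6).
Common perpendicular direction n = (-3, -4, 3) × (-2, -2, -2) = (14, -12, -2).
With w = (-2, -4, 6) − (-6, -2, 12) = (4, -2, -6), w · n = 92.
Distance = |w · n| / |n| = |92| / √344 ≈ 4.960.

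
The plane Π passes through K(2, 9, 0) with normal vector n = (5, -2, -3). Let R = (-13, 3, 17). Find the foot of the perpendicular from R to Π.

Π: n·r = n·K gives 5x - 2y - 3z = -8.
Foot = R − λn with λ = (n·R − d)/|n|² = (-122 − (-8))/38 = -3.
Foot = (-13, 3, 17) − (-3)·(5, -2, -3) = (2, -3, 8).

(2, -3, 8)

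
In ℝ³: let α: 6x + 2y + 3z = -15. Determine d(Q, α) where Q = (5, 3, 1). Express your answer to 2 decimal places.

7.71

n·Q − d = (6)·(5) + (2)·(3) + (3)·(1) − (-15) = 54; |n| = √49.
Distance = |54| / √49 = 54/√49 ≈ 7.71.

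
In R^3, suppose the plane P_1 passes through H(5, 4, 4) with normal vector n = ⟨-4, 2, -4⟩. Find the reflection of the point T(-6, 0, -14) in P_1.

P_1: n·r = n·H gives -4x + 2y - 4z = -28.
λ = (n·T − d)/|n|² = (80 − (-28))/36 = 3.
Reflection = T − 2λn = (-6, 0, -14) − 6·(-4, 2, -4) = (18, -12, 10).

(18, -12, 10)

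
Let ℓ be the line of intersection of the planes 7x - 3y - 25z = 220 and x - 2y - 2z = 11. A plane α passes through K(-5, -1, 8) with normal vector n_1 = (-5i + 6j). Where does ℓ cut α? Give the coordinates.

Direction of ℓ: (7, -3, -25) × (1, -2, -2) = (-44, -11, -11).
A point on ℓ: solving the two plane equations with x = -11 gives (-11, 1, -12).
α: n_1·r = n_1·K gives -5x + 6y = 19.
Substitute r = (-11, 1, -12) + t(-44, -11, -11) into the plane: 61 + 154t = 19, so t = -3/11.
Intersection: (-11, 1, -12) + (-3/11)·(-44, -11, -11) = (1, 4, -9).

(1, 4, -9)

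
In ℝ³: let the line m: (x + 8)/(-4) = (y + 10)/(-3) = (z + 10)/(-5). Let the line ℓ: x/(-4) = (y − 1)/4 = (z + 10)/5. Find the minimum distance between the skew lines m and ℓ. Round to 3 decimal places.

9.780

m has direction (-4, -3, -5) through (-8, -10, -10).
ℓ has direction (-4, 4, 5) through (0, 1, -10).
Common perpendicular direction n = (-4, -3, -5) × (-4, 4, 5) = (5, 40, -28).
With w = (0, 1, -10) − (-8, -10, -10) = (8, 11, 0), w · n = 480.
Distance = |w · n| / |n| = |480| / √2409 ≈ 9.780.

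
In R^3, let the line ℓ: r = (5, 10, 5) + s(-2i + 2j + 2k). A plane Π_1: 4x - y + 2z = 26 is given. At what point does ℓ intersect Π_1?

(7, 8, 3)

Substitute r = (5, 10, 5) + t(-2, 2, 2) into the plane: 20 + (-6)t = 26, so t = -1.
Intersection: (5, 10, 5) + (-1)·(-2, 2, 2) = (7, 8, 3).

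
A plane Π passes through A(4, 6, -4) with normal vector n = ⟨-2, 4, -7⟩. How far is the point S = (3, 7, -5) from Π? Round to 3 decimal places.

1.565

Π: n·r = n·A gives -2x + 4y - 7z = 44.
n·S − d = (-2)·(3) + (4)·(7) + (-7)·(-5) − 44 = 13; |n| = √69.
Distance = |13| / √69 = 13/√69 ≈ 1.565.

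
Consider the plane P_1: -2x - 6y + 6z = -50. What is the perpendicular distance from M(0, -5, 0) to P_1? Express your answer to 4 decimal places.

n·M − d = (-2)·(0) + (-6)·(-5) + (6)·(0) − (-50) = 80; |n| = √76.
Distance = |80| / √76 = 80/√76 ≈ 9.1766.

9.1766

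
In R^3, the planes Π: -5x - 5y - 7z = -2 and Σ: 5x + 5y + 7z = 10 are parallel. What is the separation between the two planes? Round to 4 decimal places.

0.8040

Rescale Σ by 1/(-1): -5x - 5y - 7z = -10. Then distance = |-2 − (-10)| / √99 ≈ 0.8040.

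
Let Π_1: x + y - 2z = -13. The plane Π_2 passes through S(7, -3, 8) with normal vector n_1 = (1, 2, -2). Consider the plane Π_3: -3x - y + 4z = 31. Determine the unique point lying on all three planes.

(-7, -2, 2)

Π_2: n_1·r = n_1·S gives x + 2y - 2z = -15.
Solving the 3×3 linear system x + y - 2z = -13, x + 2y - 2z = -15, -3x - y + 4z = 31 (e.g. by elimination or Cramer's rule, determinant = -2) gives (-7, -2, 2).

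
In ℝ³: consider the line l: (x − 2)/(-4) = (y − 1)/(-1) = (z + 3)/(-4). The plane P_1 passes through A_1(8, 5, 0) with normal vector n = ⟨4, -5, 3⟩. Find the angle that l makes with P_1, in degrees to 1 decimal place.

l has direction (-4, -1, -4) through (2, 1, -3).
P_1: n·r = n·A_1 gives 4x - 5y + 3z = 7.
sin θ = |n·v| / (|n||v|) = |-23| / (√50 · √33) = 0.56622.
θ ≈ 34.5°.

34.5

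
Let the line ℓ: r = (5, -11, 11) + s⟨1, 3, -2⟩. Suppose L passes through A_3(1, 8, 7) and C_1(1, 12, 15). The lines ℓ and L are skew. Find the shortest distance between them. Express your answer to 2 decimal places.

8.91

A direction vector for L is C_1 − A_3 = (0, 4, 8).
Common perpendicular direction n = (1, 3, -2) × (0, 4, 8) = (32, -8, 4).
With w = (1, 8, 7) − (5, -11, 11) = (-4, 19, -4), w · n = -296.
Distance = |w · n| / |n| = |-296| / √1104 ≈ 8.91.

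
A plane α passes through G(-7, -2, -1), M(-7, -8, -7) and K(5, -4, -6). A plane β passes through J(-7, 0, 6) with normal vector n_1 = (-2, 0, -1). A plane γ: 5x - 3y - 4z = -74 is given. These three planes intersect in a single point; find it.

GM = (0, -6, -6), GK = (12, -2, -5); a normal to α is GM × GK = (18, -72, 72).
Using G: α has equation 18x - 72y + 72z = -54.
β: n_1·r = n_1·J gives -2x - z = 8.
Solving the 3×3 linear system 18x - 72y + 72z = -54, -2x - z = 8, 5x - 3y - 4z = -74 (e.g. by elimination or Cramer's rule, determinant = 1314) gives (-7, 5, 6).

(-7, 5, 6)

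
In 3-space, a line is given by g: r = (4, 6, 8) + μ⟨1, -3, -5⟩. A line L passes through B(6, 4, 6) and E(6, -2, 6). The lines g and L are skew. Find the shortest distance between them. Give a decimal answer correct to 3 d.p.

A direction vector for L is E − B = (0, -6, 0).
Common perpendicular direction n = (1, -3, -5) × (0, -6, 0) = (-30, 0, -6).
With w = (6, 4, 6) − (4, 6, 8) = (2, -2, -2), w · n = -48.
Distance = |w · n| / |n| = |-48| / √936 ≈ 1.569.

1.569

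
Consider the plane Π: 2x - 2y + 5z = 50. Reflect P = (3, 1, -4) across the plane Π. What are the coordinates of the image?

λ = (n·P − d)/|n|² = (-16 − 50)/33 = -2.
Reflection = P − 2λn = (3, 1, -4) − (-4)·(2, -2, 5) = (11, -7, 16).

(11, -7, 16)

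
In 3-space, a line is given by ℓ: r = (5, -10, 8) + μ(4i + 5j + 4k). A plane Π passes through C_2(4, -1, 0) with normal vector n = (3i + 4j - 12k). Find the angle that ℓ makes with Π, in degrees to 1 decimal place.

Π: n·r = n·C_2 gives 3x + 4y - 12z = 8.
sin θ = |n·v| / (|n||v|) = |-16| / (√169 · √57) = 0.16302.
θ ≈ 9.4°.

9.4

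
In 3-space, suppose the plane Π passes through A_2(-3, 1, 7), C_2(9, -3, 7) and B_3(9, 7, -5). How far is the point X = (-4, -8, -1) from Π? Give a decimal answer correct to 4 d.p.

A_2C_2 = (12, -4, 0), A_2B_3 = (12, 6, -12); a normal to Π is A_2C_2 × A_2B_3 = (48, 144, 120).
Using A_2: Π has equation 48x + 144y + 120z = 840.
n·X − d = (48)·(-4) + (144)·(-8) + (120)·(-1) − 840 = -2304; |n| = √37440.
Distance = |-2304| / √37440 = 2304/√37440 ≈ 11.9073.

11.9073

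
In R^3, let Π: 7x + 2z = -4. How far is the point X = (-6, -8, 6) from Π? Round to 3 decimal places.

n·X − d = (7)·(-6) + (0)·(-8) + (2)·(6) − (-4) = -26; |n| = √53.
Distance = |-26| / √53 = 26/√53 ≈ 3.571.

3.571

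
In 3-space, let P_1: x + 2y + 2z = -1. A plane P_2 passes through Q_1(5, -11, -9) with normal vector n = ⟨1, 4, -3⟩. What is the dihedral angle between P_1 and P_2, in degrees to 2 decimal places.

78.69

P_2: n·r = n·Q_1 gives x + 4y - 3z = -12.
cos θ = |n₁·n₂| / (|n₁||n₂|) = |3| / (√9 · √26).
θ = arccos(0.19612) ≈ 78.69°.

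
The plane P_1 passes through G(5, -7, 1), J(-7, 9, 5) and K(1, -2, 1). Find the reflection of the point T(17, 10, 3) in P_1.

(-13, -14, 9)

GJ = (-12, 16, 4), GK = (-4, 5, 0); a normal to P_1 is GJ × GK = (-20, -16, 4).
Using G: P_1 has equation -20x - 16y + 4z = 16.
λ = (n·T − d)/|n|² = (-488 − 16)/672 = -3/4.
Reflection = T − 2λn = (17, 10, 3) − (-3/2)·(-20, -16, 4) = (-13, -14, 9).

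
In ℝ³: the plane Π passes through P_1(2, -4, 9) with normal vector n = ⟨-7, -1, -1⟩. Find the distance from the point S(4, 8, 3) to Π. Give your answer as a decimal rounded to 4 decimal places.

Π: n·r = n·P_1 gives -7x - y - z = -19.
n·S − d = (-7)·(4) + (-1)·(8) + (-1)·(3) − (-19) = -20; |n| = √51.
Distance = |-20| / √51 = 20/√51 ≈ 2.8006.

2.8006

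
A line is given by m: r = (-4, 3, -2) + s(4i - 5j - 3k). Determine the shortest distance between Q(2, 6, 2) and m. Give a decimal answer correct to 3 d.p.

7.799

Taking (-4, 3, -2) on m with direction v = (4, -5, -3): w = Q − (-4, 3, -2) = (6, 3, 4), and w × v = (11, 34, -42).
Distance = |w × v| / |v| = √3041 / √50 ≈ 7.799.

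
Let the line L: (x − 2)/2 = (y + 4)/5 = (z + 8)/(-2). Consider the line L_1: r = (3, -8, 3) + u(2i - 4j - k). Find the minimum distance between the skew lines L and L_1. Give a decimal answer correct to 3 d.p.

L has direction (2, 5, -2) through (2, -4, -8).
Common perpendicular direction n = (2, 5, -2) × (2, -4, -1) = (-13, -2, -18).
With w = (3, -8, 3) − (2, -4, -8) = (1, -4, 11), w · n = -203.
Distance = |w · n| / |n| = |-203| / √497 ≈ 9.106.

9.106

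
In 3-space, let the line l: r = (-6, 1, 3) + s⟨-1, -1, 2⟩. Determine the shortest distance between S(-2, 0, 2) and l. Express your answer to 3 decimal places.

3.719

Taking (-6, 1, 3) on l with direction v = (-1, -1, 2): w = S − (-6, 1, 3) = (4, -1, -1), and w × v = (-3, -7, -5).
Distance = |w × v| / |v| = √83 / √6 ≈ 3.719.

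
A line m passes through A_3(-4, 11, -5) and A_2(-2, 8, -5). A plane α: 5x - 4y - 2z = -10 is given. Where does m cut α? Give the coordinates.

(0, 5, -5)

A direction vector for m is A_2 − A_3 = (2, -3, 0).
Substitute r = (-4, 11, -5) + t(2, -3, 0) into the plane: -54 + 22t = -10, so t = 2.
Intersection: (-4, 11, -5) + 2·(2, -3, 0) = (0, 5, -5).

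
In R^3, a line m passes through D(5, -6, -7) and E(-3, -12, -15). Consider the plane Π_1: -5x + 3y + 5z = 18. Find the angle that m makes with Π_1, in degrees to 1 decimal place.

10.5

A direction vector for m is E − D = (-8, -6, -8).
sin θ = |n·v| / (|n||v|) = |-18| / (√59 · √164) = 0.18299.
θ ≈ 10.5°.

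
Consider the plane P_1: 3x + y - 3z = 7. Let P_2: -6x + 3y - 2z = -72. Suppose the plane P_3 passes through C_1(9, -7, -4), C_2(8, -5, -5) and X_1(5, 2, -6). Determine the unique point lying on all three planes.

C_1C_2 = (-1, 2, -1), C_1X_1 = (-4, 9, -2); a normal to P_3 is C_1C_2 × C_1X_1 = (5, 2, -1).
Using C_1: P_3 has equation 5x + 2y - z = 35.
Solving the 3×3 linear system 3x + y - 3z = 7, -6x + 3y - 2z = -72, 5x + 2y - z = 35 (e.g. by elimination or Cramer's rule, determinant = 68) gives (9, -2, 6).

(9, -2, 6)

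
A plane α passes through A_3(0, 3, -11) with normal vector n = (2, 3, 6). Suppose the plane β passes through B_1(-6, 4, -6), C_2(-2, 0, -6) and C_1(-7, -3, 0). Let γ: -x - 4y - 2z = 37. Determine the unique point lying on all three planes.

(9, -7, -9)

α: n·r = n·A_3 gives 2x + 3y + 6z = -57.
B_1C_2 = (4, -4, 0), B_1C_1 = (-1, -7, 6); a normal to β is B_1C_2 × B_1C_1 = (-24, -24, -32).
Using B_1: β has equation -24x - 24y - 32z = 240.
Solving the 3×3 linear system 2x + 3y + 6z = -57, -24x - 24y - 32z = 240, -x - 4y - 2z = 37 (e.g. by elimination or Cramer's rule, determinant = 224) gives (9, -7, -9).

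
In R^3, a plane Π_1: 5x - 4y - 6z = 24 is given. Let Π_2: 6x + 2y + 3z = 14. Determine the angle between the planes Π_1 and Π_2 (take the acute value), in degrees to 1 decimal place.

86.3

cos θ = |n₁·n₂| / (|n₁||n₂|) = |4| / (√77 · √49).
θ = arccos(0.06512) ≈ 86.3°.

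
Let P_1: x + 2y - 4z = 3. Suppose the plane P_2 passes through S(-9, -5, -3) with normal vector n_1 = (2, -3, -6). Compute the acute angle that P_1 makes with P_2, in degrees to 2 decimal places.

51.43

P_2: n_1·r = n_1·S gives 2x - 3y - 6z = 15.
cos θ = |n₁·n₂| / (|n₁||n₂|) = |20| / (√21 · √49).
θ = arccos(0.62348) ≈ 51.43°.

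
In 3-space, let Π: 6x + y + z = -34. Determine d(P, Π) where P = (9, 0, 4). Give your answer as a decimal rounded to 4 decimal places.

n·P − d = (6)·(9) + (1)·(0) + (1)·(4) − (-34) = 92; |n| = √38.
Distance = |92| / √38 = 92/√38 ≈ 14.9244.

14.9244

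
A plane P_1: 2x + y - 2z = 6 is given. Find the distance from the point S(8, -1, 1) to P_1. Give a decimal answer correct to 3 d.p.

2.333

n·S − d = (2)·(8) + (1)·(-1) + (-2)·(1) − 6 = 7; |n| = √9.
Distance = |7| / √9 = 7/√9 ≈ 2.333.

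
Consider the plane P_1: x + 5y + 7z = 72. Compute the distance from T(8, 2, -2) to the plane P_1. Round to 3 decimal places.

n·T − d = (1)·(8) + (5)·(2) + (7)·(-2) − 72 = -68; |n| = √75.
Distance = |-68| / √75 = 68/√75 ≈ 7.852.

7.852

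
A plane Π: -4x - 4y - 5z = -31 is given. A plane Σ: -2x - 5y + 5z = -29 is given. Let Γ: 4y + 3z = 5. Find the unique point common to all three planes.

Solving the 3×3 linear system -4x - 4y - 5z = -31, -2x - 5y + 5z = -29, 4y + 3z = 5 (e.g. by elimination or Cramer's rule, determinant = 156) gives (7, 2, -1).

(7, 2, -1)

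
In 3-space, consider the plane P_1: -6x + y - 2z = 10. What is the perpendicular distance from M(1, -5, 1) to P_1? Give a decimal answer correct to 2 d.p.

3.59

n·M − d = (-6)·(1) + (1)·(-5) + (-2)·(1) − 10 = -23; |n| = √41.
Distance = |-23| / √41 = 23/√41 ≈ 3.59.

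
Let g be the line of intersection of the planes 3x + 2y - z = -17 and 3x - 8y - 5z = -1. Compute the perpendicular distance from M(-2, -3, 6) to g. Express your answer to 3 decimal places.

1.158

Direction of g: (3, 2, -1) × (3, -8, -5) = (-18, 12, -30).
A point on g: solving the two plane equations with x = -4 gives (-4, -2, 1).
Taking (-4, -2, 1) on g with direction v = (-18, 12, -30): w = M − (-4, -2, 1) = (2, -1, 5), and w × v = (-30, -30, 6).
Distance = |w × v| / |v| = √1836 / √1368 ≈ 1.158.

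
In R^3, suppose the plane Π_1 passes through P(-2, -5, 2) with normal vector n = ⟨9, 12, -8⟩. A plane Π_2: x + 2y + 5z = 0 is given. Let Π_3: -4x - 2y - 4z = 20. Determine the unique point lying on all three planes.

(-6, -2, 2)

Π_1: n·r = n·P gives 9x + 12y - 8z = -94.
Solving the 3×3 linear system 9x + 12y - 8z = -94, x + 2y + 5z = 0, -4x - 2y - 4z = 20 (e.g. by elimination or Cramer's rule, determinant = -222) gives (-6, -2, 2).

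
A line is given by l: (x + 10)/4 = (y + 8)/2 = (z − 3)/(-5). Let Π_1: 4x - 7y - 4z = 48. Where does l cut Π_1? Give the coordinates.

l has direction (4, 2, -5) through (-10, -8, 3).
Substitute r = (-10, -8, 3) + t(4, 2, -5) into the plane: 4 + 22t = 48, so t = 2.
Intersection: (-10, -8, 3) + 2·(4, 2, -5) = (-2, -4, -7).

(-2, -4, -7)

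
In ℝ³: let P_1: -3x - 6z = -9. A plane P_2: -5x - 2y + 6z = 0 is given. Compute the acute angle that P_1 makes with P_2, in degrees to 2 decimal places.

cos θ = |n₁·n₂| / (|n₁||n₂|) = |-21| / (√45 · √65).
θ = arccos(0.38829) ≈ 67.15°.

67.15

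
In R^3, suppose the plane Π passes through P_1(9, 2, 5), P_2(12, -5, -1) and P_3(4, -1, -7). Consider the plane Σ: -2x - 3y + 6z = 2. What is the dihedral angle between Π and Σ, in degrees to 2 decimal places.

P_1P_2 = (3, -7, -6), P_1P_3 = (-5, -3, -12); a normal to Π is P_1P_2 × P_1P_3 = (66, 66, -44).
Using P_1: Π has equation 66x + 66y - 44z = 506.
cos θ = |n₁·n₂| / (|n₁||n₂|) = |-594| / (√10648 · √49).
θ = arccos(0.82235) ≈ 34.68°.

34.68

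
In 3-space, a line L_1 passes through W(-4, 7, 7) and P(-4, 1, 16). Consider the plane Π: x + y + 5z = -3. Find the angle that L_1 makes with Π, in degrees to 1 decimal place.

A direction vector for L_1 is P − W = (0, -6, 9).
sin θ = |n·v| / (|n||v|) = |39| / (√27 · √117) = 0.69389.
θ ≈ 43.9°.

43.9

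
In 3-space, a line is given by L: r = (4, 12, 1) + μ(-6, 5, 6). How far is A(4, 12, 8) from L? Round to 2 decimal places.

5.55

Taking (4, 12, 1) on L with direction v = (-6, 5, 6): w = A − (4, 12, 1) = (0, 0, 7), and w × v = (-35, -42, 0).
Distance = |w × v| / |v| = √2989 / √97 ≈ 5.55.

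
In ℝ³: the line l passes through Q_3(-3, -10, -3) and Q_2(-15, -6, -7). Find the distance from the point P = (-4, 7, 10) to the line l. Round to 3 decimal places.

21.320

A direction vector for l is Q_2 − Q_3 = (-12, 4, -4).
Taking (-3, -10, -3) on l with direction v = (-12, 4, -4): w = P − (-3, -10, -3) = (-1, 17, 13), and w × v = (-120, -160, 200).
Distance = |w × v| / |v| = √80000 / √176 ≈ 21.320.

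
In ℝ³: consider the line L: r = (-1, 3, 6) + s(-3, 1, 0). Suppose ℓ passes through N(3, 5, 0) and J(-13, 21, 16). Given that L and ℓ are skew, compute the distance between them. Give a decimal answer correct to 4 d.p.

A direction vector for ℓ is J − N = (-16, 16, 16).
Common perpendicular direction n = (-3, 1, 0) × (-16, 16, 16) = (16, 48, -32).
With w = (3, 5, 0) − (-1, 3, 6) = (4, 2, -6), w · n = 352.
Distance = |w · n| / |n| = |352| / √3584 ≈ 5.8797.

5.8797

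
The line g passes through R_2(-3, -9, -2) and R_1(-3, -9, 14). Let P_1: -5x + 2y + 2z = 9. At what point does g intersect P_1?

A direction vector for g is R_1 − R_2 = (0, 0, 16).
Substitute r = (-3, -9, -2) + t(0, 0, 16) into the plane: -7 + 32t = 9, so t = 1/2.
Intersection: (-3, -9, -2) + (1/2)·(0, 0, 16) = (-3, -9, 6).

(-3, -9, 6)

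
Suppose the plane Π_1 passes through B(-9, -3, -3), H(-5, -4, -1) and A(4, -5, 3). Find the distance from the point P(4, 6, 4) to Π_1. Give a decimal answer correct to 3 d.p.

BH = (4, -1, 2), BA = (13, -2, 6); a normal to Π_1 is BH × BA = (-2, 2, 5).
Using B: Π_1 has equation -2x + 2y + 5z = -3.
n·P − d = (-2)·(4) + (2)·(6) + (5)·(4) − (-3) = 27; |n| = √33.
Distance = |27| / √33 = 27/√33 ≈ 4.700.

4.700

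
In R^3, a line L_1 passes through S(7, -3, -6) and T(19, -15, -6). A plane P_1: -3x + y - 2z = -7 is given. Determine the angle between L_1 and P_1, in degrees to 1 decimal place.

49.1

A direction vector for L_1 is T − S = (12, -12, 0).
sin θ = |n·v| / (|n||v|) = |-48| / (√14 · √288) = 0.75593.
θ ≈ 49.1°.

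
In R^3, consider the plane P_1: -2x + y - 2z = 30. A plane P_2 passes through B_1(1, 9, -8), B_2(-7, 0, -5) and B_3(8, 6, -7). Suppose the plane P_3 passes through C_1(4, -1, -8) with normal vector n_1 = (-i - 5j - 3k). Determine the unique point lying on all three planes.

(-10, 0, -5)

B_1B_2 = (-8, -9, 3), B_1B_3 = (7, -3, 1); a normal to P_2 is B_1B_2 × B_1B_3 = (0, 29, 87).
Using B_1: P_2 has equation 29y + 87z = -435.
P_3: n_1·r = n_1·C_1 gives -x - 5y - 3z = 25.
Solving the 3×3 linear system -2x + y - 2z = 30, 29y + 87z = -435, -x - 5y - 3z = 25 (e.g. by elimination or Cramer's rule, determinant = -841) gives (-10, 0, -5).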